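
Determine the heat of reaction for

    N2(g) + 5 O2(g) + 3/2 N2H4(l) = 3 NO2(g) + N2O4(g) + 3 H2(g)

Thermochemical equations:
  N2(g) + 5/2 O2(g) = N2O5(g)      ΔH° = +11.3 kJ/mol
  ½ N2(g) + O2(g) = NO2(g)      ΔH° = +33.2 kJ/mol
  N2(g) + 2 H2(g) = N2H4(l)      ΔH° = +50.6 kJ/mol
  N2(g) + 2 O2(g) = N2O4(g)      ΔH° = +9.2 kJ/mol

ΔH° = 32.9 kJ/mol

equation 1: not needed (N2O5(g) appears nowhere else).
equation 2 × 3 (scale by 3 for the 3 NO2(g)): (3)·(+33.2) = +99.6 kJ/mol
equation 3 reversed and × 3/2 (reverse to put N2H4(l) on the reactant side; scale by 3/2 for the 3/2 N2H4(l)): (-3/2)·(+50.6) = -75.9 kJ/mol
equation 4 as written (N2O4(g) already on the product side): +9.2 kJ/mol
Since enthalpy is a state function, ΔH° = (3)·(+33.2) + (-3/2)·(+50.6) + (1)·(+9.2) = 32.9 kJ/mol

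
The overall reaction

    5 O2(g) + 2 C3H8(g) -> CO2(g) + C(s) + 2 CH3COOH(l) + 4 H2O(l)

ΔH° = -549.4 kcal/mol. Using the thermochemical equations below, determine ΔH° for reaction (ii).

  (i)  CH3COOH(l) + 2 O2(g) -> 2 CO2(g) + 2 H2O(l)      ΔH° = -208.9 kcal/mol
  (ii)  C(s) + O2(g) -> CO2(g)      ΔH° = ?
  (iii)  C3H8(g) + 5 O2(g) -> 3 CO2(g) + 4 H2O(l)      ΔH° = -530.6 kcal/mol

ΔH° = -94.0 kcal/mol

(i) reversed and × 2 (reverse to put CH3COOH(l) on the product side; ×2 to match 2 CH3COOH(l) in the target): (-2)·(-208.9) = +417.8 kcal/mol
(ii) reversed (reverse to put C(s) on the product side): contributes −x
(iii) × 2 (scale by 2 for the 2 C3H8(g)): (2)·(-530.6) = -1061.2 kcal/mol
-549.4 = (+417.8) + (-1061.2) − x
x = (-549.4 − (-643.4)) / (-1) = -94.0 kcal/mol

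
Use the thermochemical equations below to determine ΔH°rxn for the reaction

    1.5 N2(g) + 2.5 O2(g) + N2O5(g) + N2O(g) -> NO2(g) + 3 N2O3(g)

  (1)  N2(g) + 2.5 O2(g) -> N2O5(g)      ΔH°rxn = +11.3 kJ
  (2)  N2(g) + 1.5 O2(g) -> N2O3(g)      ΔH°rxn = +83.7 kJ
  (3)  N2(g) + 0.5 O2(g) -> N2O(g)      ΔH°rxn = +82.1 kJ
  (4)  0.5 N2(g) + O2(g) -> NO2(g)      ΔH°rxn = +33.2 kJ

(1) reversed: -11.3 kJ
(2) × 3: (3)·(+83.7) = +251.1 kJ
(3) reversed: -82.1 kJ
(4) as written: +33.2 kJ
Combining the equations, ΔH°rxn = (-1)·(+11.3) + (3)·(+83.7) + (-1)·(+82.1) + (1)·(+33.2) = 190.9 kJ

ΔH°rxn = 190.9 kJ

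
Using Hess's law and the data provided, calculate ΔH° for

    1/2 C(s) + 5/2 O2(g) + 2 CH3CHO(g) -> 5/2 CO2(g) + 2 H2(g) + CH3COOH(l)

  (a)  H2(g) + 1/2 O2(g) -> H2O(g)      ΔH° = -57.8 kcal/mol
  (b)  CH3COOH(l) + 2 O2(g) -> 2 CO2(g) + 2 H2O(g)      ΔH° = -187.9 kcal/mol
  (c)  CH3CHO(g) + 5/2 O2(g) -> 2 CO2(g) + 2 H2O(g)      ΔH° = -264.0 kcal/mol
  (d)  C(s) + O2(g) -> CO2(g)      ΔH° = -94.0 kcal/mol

(a) reversed and × 2: (-2)·(-57.8) = +115.6 kcal/mol
(b) reversed: +187.9 kcal/mol
(c) × 2: (2)·(-264.0) = -528.0 kcal/mol
(d) × 1/2: (1/2)·(-94.0) = -47.0 kcal/mol
ΔH° = (+115.6) + (+187.9) + (-528.0) + (-47.0) = -271.5 kcal/mol

ΔH° = -271.5 kcal/mol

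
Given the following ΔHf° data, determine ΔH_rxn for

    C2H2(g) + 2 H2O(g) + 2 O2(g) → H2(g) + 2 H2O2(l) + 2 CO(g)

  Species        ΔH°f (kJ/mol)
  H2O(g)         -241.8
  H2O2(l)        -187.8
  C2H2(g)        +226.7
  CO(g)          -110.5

Products: 1·(+0.0) + 2·(-187.8) + 2·(-110.5) = -596.6
Reactants: 1·(+226.7) + 2·(-241.8) + 2·(+0.0) = -256.9
ΔH_rxn = (-596.6) − (-256.9) = -339.7 kJ/mol

ΔH_rxn = -339.7 kJ/mol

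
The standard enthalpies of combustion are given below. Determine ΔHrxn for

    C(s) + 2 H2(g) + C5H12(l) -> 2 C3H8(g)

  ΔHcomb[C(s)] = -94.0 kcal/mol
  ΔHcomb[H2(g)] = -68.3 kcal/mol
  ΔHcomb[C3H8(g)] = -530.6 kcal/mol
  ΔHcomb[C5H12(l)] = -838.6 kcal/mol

With combustion enthalpies, reactants minus products:
= [1·(-94.0) + 2·(-68.3) + 1·(-838.6)] − [2·(-530.6)]
= -8.0 kcal/mol

ΔHrxn = -8.0 kcal/mol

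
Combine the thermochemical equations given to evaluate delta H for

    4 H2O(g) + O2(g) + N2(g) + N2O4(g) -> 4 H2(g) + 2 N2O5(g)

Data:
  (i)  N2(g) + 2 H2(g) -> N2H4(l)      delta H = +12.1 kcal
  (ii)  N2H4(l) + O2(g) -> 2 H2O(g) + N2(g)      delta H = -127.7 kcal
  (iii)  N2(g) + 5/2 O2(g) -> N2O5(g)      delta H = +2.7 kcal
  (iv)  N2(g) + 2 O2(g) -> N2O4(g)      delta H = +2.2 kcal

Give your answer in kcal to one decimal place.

delta H = 234.4 kcal

(i) reversed and × 2 (reverse to put H2(g) on the product side; scale by 2 for the 4 H2(g)): (-2)·(+12.1) = -24.2 kcal
(ii) reversed and × 2 (H2O(g) must end up as a reactant; scale by 2 for the 4 H2O(g)): (-2)·(-127.7) = +255.4 kcal
(iii) × 2 (×2 to match 2 N2O5(g) in the target): (2)·(+2.7) = +5.4 kcal
(iv) reversed (reverse to put N2O4(g) on the reactant side): -2.2 kcal
Summing the manipulated equations, delta H = (-2)·(+12.1) + (-2)·(-127.7) + (2)·(+2.7) + (-1)·(+2.2) = 234.4 kcal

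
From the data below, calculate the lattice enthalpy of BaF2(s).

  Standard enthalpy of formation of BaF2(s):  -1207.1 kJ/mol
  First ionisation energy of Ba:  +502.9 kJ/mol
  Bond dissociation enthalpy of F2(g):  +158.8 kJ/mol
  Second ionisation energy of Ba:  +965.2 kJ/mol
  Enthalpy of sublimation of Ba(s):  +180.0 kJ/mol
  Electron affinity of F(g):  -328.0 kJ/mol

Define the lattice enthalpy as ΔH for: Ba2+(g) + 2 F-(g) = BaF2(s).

ΔHf° = 1·ΔHsub + 1·(ΣIE) + 1·D(F2) + 2·EA + U
-1207.1 = 1·(+180.0) + 1·(+1468.1) + 1·(+158.8) + 2·(-328.0) + U
U = -1207.1 − (+1150.9) = -2358.0 kJ/mol

U = -2358.0 kJ/mol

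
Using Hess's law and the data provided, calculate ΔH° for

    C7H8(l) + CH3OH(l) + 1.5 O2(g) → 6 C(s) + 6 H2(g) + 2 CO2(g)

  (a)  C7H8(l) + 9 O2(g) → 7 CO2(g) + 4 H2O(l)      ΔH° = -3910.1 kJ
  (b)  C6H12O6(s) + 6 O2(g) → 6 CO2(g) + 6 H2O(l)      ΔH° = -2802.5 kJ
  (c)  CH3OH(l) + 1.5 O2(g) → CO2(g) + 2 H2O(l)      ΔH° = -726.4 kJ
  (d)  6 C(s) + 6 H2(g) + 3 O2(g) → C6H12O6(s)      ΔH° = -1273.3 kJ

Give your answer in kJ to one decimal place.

ΔH° = -560.7 kJ

(a) as written (C7H8(l) already on the reactant side): -3910.1 kJ
(b) reversed: +2802.5 kJ
(c) as written (CH3OH(l) already on the reactant side): -726.4 kJ
(d) reversed (reverse to put C(s) on the product side): +1273.3 kJ
By Hess's law, ΔH° = (-3910.1) + (+2802.5) + (-726.4) + (+1273.3) = -560.7 kJ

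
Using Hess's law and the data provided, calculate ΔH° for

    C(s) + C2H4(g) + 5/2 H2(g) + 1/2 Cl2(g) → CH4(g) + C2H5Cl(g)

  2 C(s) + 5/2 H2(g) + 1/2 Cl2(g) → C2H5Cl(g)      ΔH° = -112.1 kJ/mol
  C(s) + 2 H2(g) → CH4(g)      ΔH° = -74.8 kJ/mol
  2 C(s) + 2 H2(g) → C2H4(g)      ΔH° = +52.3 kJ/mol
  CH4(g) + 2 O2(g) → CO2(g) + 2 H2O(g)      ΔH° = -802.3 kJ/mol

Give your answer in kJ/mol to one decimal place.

equation 1 as written: -112.1 kJ/mol
equation 2 as written: -74.8 kJ/mol
equation 3 reversed: -52.3 kJ/mol
equation 4: not needed.
ΔH° = (-112.1) + (-74.8) + (-52.3) = -239.2 kJ/mol

ΔH° = -239.2 kJ/mol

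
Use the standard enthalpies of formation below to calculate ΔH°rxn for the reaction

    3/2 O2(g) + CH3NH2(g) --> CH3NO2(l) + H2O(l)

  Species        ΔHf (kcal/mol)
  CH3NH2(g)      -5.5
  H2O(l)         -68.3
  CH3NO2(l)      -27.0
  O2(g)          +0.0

ΔH°rxn = -89.8 kcal/mol

Products: 1·(-27.0) + 1·(-68.3) = -95.3
Reactants: 3/2·(+0.0) + 1·(-5.5) = -5.5
ΔH°rxn = (-95.3) − (-5.5) = -89.8 kcal/mol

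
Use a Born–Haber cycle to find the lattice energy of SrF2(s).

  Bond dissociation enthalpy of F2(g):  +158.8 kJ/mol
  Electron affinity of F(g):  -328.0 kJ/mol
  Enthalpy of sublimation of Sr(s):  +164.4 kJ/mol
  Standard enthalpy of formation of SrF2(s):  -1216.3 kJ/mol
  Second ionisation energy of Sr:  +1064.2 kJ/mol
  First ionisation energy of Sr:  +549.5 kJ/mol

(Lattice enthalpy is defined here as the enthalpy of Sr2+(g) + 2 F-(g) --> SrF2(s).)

U = -2497.2 kJ/mol

ΔHf° = 1·ΔHsub + 1·(ΣIE) + 1·D(F2) + 2·EA + U
-1216.3 = 1·(+164.4) + 1·(+1613.7) + 1·(+158.8) + 2·(-328.0) + U
U = -1216.3 − (+1280.9) = -2497.2 kJ/mol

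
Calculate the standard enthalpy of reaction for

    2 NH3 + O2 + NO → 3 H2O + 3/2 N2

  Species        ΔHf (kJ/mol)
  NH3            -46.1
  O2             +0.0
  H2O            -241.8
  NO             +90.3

ΔH°rxn = -723.5 kJ/mol

ΔH°rxn = Σ nΔHf°(products) − Σ nΔHf°(reactants).
Products: 3·(-241.8) + 3/2·(+0.0) = -725.4
Reactants: 2·(-46.1) + 1·(+0.0) + 1·(+90.3) = -1.9
ΔH°rxn = (-725.4) − (-1.9) = -723.5 kJ/mol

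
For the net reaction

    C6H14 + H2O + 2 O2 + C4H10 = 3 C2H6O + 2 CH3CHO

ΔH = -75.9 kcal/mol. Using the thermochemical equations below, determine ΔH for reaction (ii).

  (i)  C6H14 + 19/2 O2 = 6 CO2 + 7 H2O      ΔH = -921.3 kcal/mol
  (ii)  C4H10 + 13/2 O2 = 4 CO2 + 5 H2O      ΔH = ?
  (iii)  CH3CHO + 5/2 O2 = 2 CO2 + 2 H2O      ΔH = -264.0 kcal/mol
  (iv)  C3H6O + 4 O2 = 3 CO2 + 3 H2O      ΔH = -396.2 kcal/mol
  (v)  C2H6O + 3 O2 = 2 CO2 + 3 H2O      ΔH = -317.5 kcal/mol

(i) as written: -921.3 kcal/mol
(ii) as written: contributes x
(iii) reversed and × 2: (-2)·(-264.0) = +528.0 kcal/mol
(iv): not needed.
(v) reversed and × 3: (-3)·(-317.5) = +952.5 kcal/mol
-75.9 = (-921.3) + (+528.0) + (+952.5) + x
x = (-75.9 − (+559.2)) / (1) = -635.1 kcal/mol

ΔH = -635.1 kcal/mol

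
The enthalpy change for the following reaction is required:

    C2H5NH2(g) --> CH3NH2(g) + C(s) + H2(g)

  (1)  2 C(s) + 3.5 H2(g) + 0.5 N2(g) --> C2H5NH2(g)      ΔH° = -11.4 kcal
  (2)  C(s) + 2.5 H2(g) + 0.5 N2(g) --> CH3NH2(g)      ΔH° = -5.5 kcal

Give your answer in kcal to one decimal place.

ΔH° = 5.9 kcal

(1) reversed: +11.4 kcal
(2) as written: -5.5 kcal
Since enthalpy is a state function, ΔH° = (+11.4) + (-5.5) = 5.9 kcal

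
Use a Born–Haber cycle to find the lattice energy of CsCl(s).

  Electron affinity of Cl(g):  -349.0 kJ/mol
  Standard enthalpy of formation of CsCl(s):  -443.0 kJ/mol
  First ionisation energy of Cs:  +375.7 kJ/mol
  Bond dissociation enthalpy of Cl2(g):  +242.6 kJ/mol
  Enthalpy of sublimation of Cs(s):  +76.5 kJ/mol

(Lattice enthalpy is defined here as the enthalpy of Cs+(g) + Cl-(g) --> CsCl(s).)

U = -667.5 kJ/mol

ΔHf° = 1·ΔHsub + 1·(ΣIE) + 1/2·D(Cl2) + 1·EA + U
-443.0 = 1·(+76.5) + 1·(+375.7) + 1/2·(+242.6) + 1·(-349.0) + U
U = -443.0 − (+224.5) = -667.5 kJ/mol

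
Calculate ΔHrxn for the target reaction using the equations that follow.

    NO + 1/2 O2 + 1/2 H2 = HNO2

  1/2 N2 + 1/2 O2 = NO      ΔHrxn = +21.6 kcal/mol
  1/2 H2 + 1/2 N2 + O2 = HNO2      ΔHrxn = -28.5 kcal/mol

equation 1 reversed: -21.6 kcal/mol
equation 2 as written: -28.5 kcal/mol
By Hess's law, ΔHrxn = (-21.6) + (-28.5) = -50.1 kcal/mol

ΔHrxn = -50.1 kcal/mol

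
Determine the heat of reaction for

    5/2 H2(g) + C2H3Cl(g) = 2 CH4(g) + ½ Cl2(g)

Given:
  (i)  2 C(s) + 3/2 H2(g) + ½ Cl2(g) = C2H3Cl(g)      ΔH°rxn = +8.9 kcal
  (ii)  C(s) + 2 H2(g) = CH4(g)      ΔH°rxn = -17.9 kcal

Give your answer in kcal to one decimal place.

(i) reversed: -8.9 kcal
(ii) × 2: (2)·(-17.9) = -35.8 kcal
By Hess's law, ΔH°rxn = (-8.9) + (-35.8) = -44.7 kcal

ΔH°rxn = -44.7 kcal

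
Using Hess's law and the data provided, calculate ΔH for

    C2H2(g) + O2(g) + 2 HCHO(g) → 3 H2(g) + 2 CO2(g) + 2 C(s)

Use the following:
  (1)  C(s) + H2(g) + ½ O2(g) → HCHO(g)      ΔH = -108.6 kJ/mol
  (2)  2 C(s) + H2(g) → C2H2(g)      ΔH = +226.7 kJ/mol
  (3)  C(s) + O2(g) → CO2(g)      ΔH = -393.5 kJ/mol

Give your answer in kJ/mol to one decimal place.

(1) reversed and × 2 (HCHO(g) must end up as a reactant; ×2 to match 2 HCHO(g) in the target): (-2)·(-108.6) = +217.2 kJ/mol
(2) reversed (C2H2(g) must end up as a reactant): -226.7 kJ/mol
(3) × 2 (scale by 2 for the 2 CO2(g)): (2)·(-393.5) = -787.0 kJ/mol
ΔH = (+217.2) + (-226.7) + (-787.0) = -796.5 kJ/mol

ΔH = -796.5 kJ/mol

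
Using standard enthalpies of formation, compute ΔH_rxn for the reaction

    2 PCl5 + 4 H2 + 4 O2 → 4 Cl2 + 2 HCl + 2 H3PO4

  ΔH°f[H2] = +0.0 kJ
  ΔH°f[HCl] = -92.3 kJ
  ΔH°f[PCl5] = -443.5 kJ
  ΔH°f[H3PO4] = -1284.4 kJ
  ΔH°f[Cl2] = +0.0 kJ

Products: 4·(+0.0) + 2·(-92.3) + 2·(-1284.4) = -2753.4
Reactants: 2·(-443.5) + 4·(+0.0) + 4·(+0.0) = -887.0
ΔH_rxn = (-2753.4) − (-887.0) = -1866.4 kJ

ΔH_rxn = -1866.4 kJ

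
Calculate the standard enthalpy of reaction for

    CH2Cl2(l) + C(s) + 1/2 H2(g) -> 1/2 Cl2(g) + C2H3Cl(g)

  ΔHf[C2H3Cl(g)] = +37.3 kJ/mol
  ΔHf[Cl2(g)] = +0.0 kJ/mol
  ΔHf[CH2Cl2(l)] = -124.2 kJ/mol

ΔH_rxn = 161.5 kJ/mol

ΔH°rxn = Σ nΔHf°(products) − Σ nΔHf°(reactants).
Products: 1/2·(+0.0) + 1·(+37.3) = +37.3
Reactants: 1·(-124.2) + 1·(+0.0) + 1/2·(+0.0) = -124.2
ΔH_rxn = (+37.3) − (-124.2) = 161.5 kJ/mol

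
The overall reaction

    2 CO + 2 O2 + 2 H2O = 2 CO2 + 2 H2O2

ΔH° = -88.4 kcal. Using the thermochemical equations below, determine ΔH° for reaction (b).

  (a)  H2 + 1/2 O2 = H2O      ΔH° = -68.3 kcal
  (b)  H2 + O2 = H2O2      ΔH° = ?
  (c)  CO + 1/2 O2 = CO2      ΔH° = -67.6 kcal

(a) reversed and × 2: (-2)·(-68.3) = +136.6 kcal
(b) × 2: contributes 2·x
(c) × 2: (2)·(-67.6) = -135.2 kcal
-88.4 = (+136.6) + (-135.2) + 2·x
x = (-88.4 − (+1.4)) / (2) = -44.9 kcal

ΔH° = -44.9 kcal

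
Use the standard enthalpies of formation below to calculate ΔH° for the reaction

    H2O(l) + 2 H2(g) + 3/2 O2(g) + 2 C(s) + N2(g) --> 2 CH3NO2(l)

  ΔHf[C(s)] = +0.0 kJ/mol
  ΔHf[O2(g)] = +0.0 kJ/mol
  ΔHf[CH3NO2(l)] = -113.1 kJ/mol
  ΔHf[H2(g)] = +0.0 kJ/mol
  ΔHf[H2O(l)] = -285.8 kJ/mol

ΔH° = 59.6 kJ/mol

Products: 2·(-113.1) = -226.2
Reactants: 1·(-285.8) + 2·(+0.0) + 3/2·(+0.0) + 2·(+0.0) + 1·(+0.0) = -285.8
ΔH° = (-226.2) − (-285.8) = 59.6 kJ/mol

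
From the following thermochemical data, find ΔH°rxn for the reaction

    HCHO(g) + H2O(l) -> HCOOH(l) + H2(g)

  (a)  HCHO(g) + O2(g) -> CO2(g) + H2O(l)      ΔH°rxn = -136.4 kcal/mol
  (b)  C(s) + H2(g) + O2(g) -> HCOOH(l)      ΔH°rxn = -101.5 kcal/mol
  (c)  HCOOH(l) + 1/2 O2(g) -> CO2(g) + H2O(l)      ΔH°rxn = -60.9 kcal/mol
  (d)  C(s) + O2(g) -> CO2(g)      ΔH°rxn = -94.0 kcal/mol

(a) as written: -136.4 kcal/mol
(b) reversed: +101.5 kcal/mol
(c) reversed and × 2: (-2)·(-60.9) = +121.8 kcal/mol
(d) as written: -94.0 kcal/mol
ΔH°rxn = (-136.4) + (+101.5) + (+121.8) + (-94.0) = -7.1 kcal/mol

ΔH°rxn = -7.1 kcal/mol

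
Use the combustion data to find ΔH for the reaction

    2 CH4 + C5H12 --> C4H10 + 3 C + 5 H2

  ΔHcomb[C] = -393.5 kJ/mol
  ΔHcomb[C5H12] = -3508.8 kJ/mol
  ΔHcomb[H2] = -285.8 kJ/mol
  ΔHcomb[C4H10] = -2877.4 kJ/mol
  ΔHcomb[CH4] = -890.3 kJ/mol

ΔH = 197.5 kJ/mol

With combustion enthalpies, reactants minus products:
= [2·(-890.3) + 1·(-3508.8)] − [1·(-2877.4) + 3·(-393.5) + 5·(-285.8)]
= 197.5 kJ/mol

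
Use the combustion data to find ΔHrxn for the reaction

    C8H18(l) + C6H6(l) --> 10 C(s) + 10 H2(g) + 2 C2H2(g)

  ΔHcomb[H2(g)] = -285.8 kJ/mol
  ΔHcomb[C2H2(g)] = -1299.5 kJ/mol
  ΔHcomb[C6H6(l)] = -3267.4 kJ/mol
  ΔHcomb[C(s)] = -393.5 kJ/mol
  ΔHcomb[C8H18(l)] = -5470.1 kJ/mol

Using ΔH = Σ nΔHc°(reactants) − Σ nΔHc°(products):
= [1·(-5470.1) + 1·(-3267.4)] − [10·(-393.5) + 10·(-285.8) + 2·(-1299.5)]
= 654.5 kJ/mol

ΔHrxn = 654.5 kJ/mol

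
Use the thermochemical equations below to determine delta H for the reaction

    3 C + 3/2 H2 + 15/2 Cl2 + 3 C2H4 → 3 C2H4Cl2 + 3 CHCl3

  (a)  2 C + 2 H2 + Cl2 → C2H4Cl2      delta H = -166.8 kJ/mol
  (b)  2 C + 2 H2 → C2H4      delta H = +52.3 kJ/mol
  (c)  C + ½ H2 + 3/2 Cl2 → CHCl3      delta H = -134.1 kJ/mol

delta H = -1059.6 kJ/mol

(a) × 3 (×3 to match 3 C2H4Cl2 in the target): (3)·(-166.8) = -500.4 kJ/mol
(b) reversed and × 3 (reverse to put C2H4 on the reactant side; scale by 3 for the 3 C2H4): (-3)·(+52.3) = -156.9 kJ/mol
(c) × 3 (×3 to match 3 CHCl3 in the target): (3)·(-134.1) = -402.3 kJ/mol
Summing the manipulated equations, delta H = (-500.4) + (-156.9) + (-402.3) = -1059.6 kJ/mol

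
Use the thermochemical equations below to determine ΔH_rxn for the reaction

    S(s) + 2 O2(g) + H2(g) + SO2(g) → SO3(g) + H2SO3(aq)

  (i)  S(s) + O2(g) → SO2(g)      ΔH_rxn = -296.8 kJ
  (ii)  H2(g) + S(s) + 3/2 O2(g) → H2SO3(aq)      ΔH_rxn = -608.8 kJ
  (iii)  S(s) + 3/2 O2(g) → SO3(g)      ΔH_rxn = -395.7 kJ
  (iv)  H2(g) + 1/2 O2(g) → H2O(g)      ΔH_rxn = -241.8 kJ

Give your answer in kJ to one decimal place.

(i) reversed (SO2(g) must end up as a reactant): +296.8 kJ
(ii) as written (H2SO3(aq) already on the product side): -608.8 kJ
(iii) as written (SO3(g) already on the product side): -395.7 kJ
(iv): not needed (H2O(g) appears nowhere else).
Summing the manipulated equations, ΔH_rxn = (-1)·(-296.8) + (1)·(-608.8) + (1)·(-395.7) = -707.7 kJ

ΔH_rxn = -707.7 kJ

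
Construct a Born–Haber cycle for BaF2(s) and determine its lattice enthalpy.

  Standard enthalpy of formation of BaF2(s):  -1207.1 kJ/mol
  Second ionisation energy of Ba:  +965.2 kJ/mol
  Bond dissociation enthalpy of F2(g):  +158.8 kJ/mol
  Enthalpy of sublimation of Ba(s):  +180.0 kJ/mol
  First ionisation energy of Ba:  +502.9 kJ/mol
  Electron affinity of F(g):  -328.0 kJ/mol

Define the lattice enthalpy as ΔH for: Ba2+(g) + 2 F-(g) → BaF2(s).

U = -2358.0 kJ/mol

ΔHf° = 1·ΔHsub + 1·(ΣIE) + 1·D(F2) + 2·EA + U
-1207.1 = 1·(+180.0) + 1·(+1468.1) + 1·(+158.8) + 2·(-328.0) + U
U = -1207.1 − (+1150.9) = -2358.0 kJ/mol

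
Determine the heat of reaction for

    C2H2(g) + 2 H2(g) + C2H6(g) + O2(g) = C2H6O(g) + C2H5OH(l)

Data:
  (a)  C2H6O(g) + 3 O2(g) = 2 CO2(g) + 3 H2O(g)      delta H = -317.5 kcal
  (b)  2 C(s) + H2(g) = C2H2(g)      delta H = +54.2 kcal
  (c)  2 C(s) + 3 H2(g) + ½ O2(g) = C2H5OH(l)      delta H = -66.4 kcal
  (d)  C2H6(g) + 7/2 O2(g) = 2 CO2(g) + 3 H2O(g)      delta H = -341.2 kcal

(a) reversed: +317.5 kcal
(b) reversed: -54.2 kcal
(c) as written: -66.4 kcal
(d) as written: -341.2 kcal
Since enthalpy is a state function, delta H = (-1)·(-317.5) + (-1)·(+54.2) + (1)·(-66.4) + (1)·(-341.2) = -144.3 kcal

delta H = -144.3 kcal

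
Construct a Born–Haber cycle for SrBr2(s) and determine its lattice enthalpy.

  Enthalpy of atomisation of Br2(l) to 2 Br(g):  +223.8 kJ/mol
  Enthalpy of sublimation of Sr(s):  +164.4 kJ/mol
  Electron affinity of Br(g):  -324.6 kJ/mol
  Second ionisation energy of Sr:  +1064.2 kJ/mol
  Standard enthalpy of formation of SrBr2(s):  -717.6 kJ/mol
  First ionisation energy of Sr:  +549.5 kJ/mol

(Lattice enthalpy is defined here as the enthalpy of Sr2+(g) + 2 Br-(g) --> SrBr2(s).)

ΔHf° = 1·ΔHsub + 1·(ΣIE) + 1·D(Br2) + 2·EA + U
-717.6 = 1·(+164.4) + 1·(+1613.7) + 1·(+223.8) + 2·(-324.6) + U
U = -717.6 − (+1352.7) = -2070.3 kJ/mol

U = -2070.3 kJ/mol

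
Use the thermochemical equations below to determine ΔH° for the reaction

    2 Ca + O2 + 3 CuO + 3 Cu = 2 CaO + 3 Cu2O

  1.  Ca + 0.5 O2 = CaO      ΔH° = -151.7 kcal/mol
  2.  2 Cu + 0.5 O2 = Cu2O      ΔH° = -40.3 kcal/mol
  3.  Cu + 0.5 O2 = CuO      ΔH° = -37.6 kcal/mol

eq. 1 × 2: (2)·(-151.7) = -303.4 kcal/mol
eq. 2 × 3: (3)·(-40.3) = -120.9 kcal/mol
eq. 3 reversed and × 3: (-3)·(-37.6) = +112.8 kcal/mol
ΔH° = (-303.4) + (-120.9) + (+112.8) = -311.5 kcal/mol

ΔH° = -311.5 kcal/mol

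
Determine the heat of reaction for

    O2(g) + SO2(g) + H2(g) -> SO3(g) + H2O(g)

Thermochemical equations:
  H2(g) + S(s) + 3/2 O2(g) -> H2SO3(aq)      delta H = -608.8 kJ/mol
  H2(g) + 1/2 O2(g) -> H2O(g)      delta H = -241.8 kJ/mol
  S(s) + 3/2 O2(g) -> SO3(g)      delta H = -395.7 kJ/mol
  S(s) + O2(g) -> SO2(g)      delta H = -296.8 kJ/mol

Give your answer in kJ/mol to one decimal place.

delta H = -340.7 kJ/mol

equation 1: not needed.
equation 2 as written: -241.8 kJ/mol
equation 3 as written: -395.7 kJ/mol
equation 4 reversed: +296.8 kJ/mol
Combining the equations, delta H = (1)·(-241.8) + (1)·(-395.7) + (-1)·(-296.8) = -340.7 kJ/mol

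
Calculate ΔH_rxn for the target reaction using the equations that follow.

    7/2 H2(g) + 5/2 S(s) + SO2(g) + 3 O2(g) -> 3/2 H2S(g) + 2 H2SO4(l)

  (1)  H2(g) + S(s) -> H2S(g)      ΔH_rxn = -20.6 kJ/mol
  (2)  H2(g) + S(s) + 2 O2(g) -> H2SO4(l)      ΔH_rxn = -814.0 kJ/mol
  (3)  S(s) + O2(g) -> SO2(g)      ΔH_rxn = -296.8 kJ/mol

ΔH_rxn = -1362.1 kJ/mol

(1) × 3/2: (3/2)·(-20.6) = -30.9 kJ/mol
(2) × 2: (2)·(-814.0) = -1628.0 kJ/mol
(3) reversed: +296.8 kJ/mol
Since enthalpy is a state function, ΔH_rxn = (-30.9) + (-1628.0) + (+296.8) = -1362.1 kJ/mol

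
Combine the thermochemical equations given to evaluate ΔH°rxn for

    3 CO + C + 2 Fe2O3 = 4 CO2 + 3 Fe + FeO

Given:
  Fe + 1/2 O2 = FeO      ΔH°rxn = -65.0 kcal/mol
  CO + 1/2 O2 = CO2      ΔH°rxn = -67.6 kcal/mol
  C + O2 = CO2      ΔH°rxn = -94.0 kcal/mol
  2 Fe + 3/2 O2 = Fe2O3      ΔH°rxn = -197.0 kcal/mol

ΔH°rxn = 32.2 kcal/mol

equation 1 as written (FeO already on the product side): -65.0 kcal/mol
equation 2 × 3 (scale by 3 for the 3 CO): (3)·(-67.6) = -202.8 kcal/mol
equation 3 as written (C already on the reactant side): -94.0 kcal/mol
equation 4 reversed and × 2 (reverse to put Fe2O3 on the reactant side; scale by 2 for the 2 Fe2O3): (-2)·(-197.0) = +394.0 kcal/mol
Summing the manipulated equations, ΔH°rxn = (1)·(-65.0) + (3)·(-67.6) + (1)·(-94.0) + (-2)·(-197.0) = 32.2 kcal/mol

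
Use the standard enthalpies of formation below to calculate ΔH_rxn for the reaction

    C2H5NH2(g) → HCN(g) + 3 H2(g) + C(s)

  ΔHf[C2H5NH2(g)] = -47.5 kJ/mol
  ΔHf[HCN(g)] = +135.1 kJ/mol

ΔH_rxn = 182.6 kJ/mol

Products: 1·(+135.1) + 3·(+0.0) + 1·(+0.0) = +135.1
Reactants: 1·(-47.5) = -47.5
ΔH_rxn = (+135.1) − (-47.5) = 182.6 kJ/mol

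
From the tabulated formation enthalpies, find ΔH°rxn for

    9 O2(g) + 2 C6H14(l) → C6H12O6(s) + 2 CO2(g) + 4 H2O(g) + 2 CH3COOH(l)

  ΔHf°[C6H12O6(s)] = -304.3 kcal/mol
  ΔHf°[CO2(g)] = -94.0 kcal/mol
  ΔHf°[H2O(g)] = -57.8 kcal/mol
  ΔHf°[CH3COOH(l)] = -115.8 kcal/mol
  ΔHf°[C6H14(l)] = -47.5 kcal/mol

ΔH°rxn = Σ nΔHf°(products) − Σ nΔHf°(reactants).
Products: 1·(-304.3) + 2·(-94.0) + 4·(-57.8) + 2·(-115.8) = -955.1
Reactants: 9·(+0.0) + 2·(-47.5) = -95.0
ΔH°rxn = (-955.1) − (-95.0) = -860.1 kcal/mol

ΔH°rxn = -860.1 kcal/mol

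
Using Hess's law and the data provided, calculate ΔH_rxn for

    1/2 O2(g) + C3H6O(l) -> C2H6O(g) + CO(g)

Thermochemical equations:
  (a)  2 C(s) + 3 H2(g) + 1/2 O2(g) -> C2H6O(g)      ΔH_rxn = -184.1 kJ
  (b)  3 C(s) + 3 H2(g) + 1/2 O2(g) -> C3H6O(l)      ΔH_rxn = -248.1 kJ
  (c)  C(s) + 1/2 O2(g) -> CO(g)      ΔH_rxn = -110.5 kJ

(a) as written (C2H6O(g) already on the product side): -184.1 kJ
(b) reversed (reverse to put C3H6O(l) on the reactant side): +248.1 kJ
(c) as written (CO(g) already on the product side): -110.5 kJ
Combining the equations, ΔH_rxn = (-184.1) + (+248.1) + (-110.5) = -46.5 kJ

ΔH_rxn = -46.5 kJ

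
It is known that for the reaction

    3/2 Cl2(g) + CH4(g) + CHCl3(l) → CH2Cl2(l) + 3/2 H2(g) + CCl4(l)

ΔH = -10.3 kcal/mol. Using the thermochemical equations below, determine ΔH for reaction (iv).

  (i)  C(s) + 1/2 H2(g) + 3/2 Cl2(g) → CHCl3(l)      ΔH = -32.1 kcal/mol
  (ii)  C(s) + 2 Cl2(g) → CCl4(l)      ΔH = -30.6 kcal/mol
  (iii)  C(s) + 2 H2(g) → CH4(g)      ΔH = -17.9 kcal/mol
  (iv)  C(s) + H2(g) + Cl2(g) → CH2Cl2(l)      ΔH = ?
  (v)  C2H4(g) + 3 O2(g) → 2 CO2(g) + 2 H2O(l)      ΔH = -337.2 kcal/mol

(i) reversed (reverse to put CHCl3(l) on the reactant side): +32.1 kcal/mol
(ii) as written (CCl4(l) already on the product side): -30.6 kcal/mol
(iii) reversed (reverse to put CH4(g) on the reactant side): +17.9 kcal/mol
(iv) as written (CH2Cl2(l) already on the product side): contributes x
(v): not needed (C2H4(g) appears nowhere else).
-10.3 = (+32.1) + (-30.6) + (+17.9) + x
x = (-10.3 − (+19.4)) / (1) = -29.7 kcal/mol

ΔH = -29.7 kcal/mol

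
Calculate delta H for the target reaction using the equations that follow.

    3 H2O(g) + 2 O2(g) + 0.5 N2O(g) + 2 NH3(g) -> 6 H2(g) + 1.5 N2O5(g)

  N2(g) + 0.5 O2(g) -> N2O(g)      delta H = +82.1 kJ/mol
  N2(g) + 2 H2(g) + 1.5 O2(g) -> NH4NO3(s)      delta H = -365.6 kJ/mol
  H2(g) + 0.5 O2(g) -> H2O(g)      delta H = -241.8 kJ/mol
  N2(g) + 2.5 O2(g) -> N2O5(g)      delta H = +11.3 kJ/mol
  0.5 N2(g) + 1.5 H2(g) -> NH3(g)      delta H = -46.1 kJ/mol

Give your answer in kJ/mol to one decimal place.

equation 1 reversed and × 1/2 (reverse to put N2O(g) on the reactant side; scale by 1/2 for the 1/2 N2O(g)): (-1/2)·(+82.1) = -41.05 kJ/mol
equation 2: not needed (NH4NO3(s) appears nowhere else).
equation 3 reversed and × 3 (H2O(g) must end up as a reactant; scale by 3 for the 3 H2O(g)): (-3)·(-241.8) = +725.4 kJ/mol
equation 4 × 3/2 (×3/2 to match 3/2 N2O5(g) in the target): (3/2)·(+11.3) = +16.95 kJ/mol
equation 5 reversed and × 2 (NH3(g) must end up as a reactant; scale by 2 for the 2 NH3(g)): (-2)·(-46.1) = +92.2 kJ/mol
delta H = (-1/2)·(+82.1) + (-3)·(-241.8) + (3/2)·(+11.3) + (-2)·(-46.1) = 793.5 kJ/mol

delta H = 793.5 kJ/mol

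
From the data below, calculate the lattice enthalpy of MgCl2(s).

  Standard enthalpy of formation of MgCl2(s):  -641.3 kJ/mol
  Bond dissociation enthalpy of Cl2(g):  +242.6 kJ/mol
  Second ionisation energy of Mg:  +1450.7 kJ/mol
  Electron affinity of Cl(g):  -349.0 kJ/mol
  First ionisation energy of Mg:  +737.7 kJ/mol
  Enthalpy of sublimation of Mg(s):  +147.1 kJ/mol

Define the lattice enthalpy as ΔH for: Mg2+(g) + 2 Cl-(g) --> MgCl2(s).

U = -2521.4 kJ/mol

ΔHf° = 1·ΔHsub + 1·(ΣIE) + 1·D(Cl2) + 2·EA + U
-641.3 = 1·(+147.1) + 1·(+2188.4) + 1·(+242.6) + 2·(-349.0) + U
U = -641.3 − (+1880.1) = -2521.4 kJ/mol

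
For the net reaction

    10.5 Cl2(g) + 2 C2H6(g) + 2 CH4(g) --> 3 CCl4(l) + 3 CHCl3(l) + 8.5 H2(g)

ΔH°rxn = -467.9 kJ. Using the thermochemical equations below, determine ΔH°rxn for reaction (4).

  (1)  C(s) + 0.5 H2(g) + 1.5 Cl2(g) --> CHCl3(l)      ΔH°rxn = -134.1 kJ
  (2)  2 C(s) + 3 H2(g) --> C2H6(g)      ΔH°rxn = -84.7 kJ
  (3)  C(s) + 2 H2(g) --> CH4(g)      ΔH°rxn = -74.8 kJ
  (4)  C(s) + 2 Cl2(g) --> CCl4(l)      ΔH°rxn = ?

(1) × 3 (×3 to match 3 CHCl3(l) in the target): (3)·(-134.1) = -402.3 kJ
(2) reversed and × 2 (reverse to put C2H6(g) on the reactant side; scale by 2 for the 2 C2H6(g)): (-2)·(-84.7) = +169.4 kJ
(3) reversed and × 2 (CH4(g) must end up as a reactant; ×2 to match 2 CH4(g) in the target): (-2)·(-74.8) = +149.6 kJ
(4) × 3 (scale by 3 for the 3 CCl4(l)): contributes 3·x
-467.9 = (-402.3) + (+169.4) + (+149.6) + 3·x
x = (-467.9 − (-83.3)) / (3) = -128.2 kJ

ΔH°rxn = -128.2 kJ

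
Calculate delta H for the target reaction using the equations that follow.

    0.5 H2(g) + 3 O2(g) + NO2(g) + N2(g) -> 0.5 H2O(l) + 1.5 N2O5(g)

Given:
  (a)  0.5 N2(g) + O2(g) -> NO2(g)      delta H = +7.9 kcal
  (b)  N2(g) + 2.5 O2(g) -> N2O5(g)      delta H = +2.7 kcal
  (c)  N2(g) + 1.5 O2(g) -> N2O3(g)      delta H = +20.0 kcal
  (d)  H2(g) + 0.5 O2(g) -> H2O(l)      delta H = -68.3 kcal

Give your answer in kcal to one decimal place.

(a) reversed: -7.9 kcal
(b) × 3/2: (3/2)·(+2.7) = +4.05 kcal
(c): not needed.
(d) × 1/2: (1/2)·(-68.3) = -34.15 kcal
delta H = (-1)·(+7.9) + (3/2)·(+2.7) + (1/2)·(-68.3) = -38.0 kcal

delta H = -38.0 kcal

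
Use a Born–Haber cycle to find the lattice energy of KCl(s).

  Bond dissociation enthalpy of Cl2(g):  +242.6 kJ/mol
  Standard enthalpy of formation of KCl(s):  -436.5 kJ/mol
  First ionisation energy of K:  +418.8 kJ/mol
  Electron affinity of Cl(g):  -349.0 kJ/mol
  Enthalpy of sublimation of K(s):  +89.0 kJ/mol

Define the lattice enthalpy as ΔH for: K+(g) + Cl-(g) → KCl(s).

ΔHf° = 1·ΔHsub + 1·(ΣIE) + 1/2·D(Cl2) + 1·EA + U
-436.5 = 1·(+89.0) + 1·(+418.8) + 1/2·(+242.6) + 1·(-349.0) + U
U = -436.5 − (+280.1) = -716.6 kJ/mol

U = -716.6 kJ/mol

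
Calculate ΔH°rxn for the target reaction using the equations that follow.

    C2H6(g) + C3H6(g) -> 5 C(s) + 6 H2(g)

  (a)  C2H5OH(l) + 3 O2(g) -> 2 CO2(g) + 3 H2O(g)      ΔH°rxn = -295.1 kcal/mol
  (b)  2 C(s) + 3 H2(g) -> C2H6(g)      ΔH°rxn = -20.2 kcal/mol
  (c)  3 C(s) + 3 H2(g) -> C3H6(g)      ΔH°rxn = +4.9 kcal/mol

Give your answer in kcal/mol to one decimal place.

ΔH°rxn = 15.3 kcal/mol

(a): not needed (CO2(g) appears nowhere else).
(b) reversed (reverse to put C2H6(g) on the reactant side): +20.2 kcal/mol
(c) reversed (reverse to put C3H6(g) on the reactant side): -4.9 kcal/mol
Since enthalpy is a state function, ΔH°rxn = (-1)·(-20.2) + (-1)·(+4.9) = 15.3 kcal/mol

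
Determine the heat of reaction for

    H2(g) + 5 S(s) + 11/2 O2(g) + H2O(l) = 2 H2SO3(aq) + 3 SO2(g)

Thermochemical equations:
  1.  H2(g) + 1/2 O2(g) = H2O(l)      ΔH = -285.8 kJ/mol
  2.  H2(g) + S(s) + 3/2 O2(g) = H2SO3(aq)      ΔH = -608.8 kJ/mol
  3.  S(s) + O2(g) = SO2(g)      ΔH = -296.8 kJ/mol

eq. 1 reversed: +285.8 kJ/mol
eq. 2 × 2: (2)·(-608.8) = -1217.6 kJ/mol
eq. 3 × 3: (3)·(-296.8) = -890.4 kJ/mol
ΔH = (-1)·(-285.8) + (2)·(-608.8) + (3)·(-296.8) = -1822.2 kJ/mol

ΔH = -1822.2 kJ/mol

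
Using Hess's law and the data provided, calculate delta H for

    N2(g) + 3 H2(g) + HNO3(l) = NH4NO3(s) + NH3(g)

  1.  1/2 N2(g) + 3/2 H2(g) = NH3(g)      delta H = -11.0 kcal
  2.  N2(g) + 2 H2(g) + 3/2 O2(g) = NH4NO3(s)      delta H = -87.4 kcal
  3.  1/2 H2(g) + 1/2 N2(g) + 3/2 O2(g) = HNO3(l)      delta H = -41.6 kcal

delta H = -56.8 kcal

eq. 1 as written (NH3(g) already on the product side): -11.0 kcal
eq. 2 as written (NH4NO3(s) already on the product side): -87.4 kcal
eq. 3 reversed (HNO3(l) must end up as a reactant): +41.6 kcal
Since enthalpy is a state function, delta H = (-11.0) + (-87.4) + (+41.6) = -56.8 kcal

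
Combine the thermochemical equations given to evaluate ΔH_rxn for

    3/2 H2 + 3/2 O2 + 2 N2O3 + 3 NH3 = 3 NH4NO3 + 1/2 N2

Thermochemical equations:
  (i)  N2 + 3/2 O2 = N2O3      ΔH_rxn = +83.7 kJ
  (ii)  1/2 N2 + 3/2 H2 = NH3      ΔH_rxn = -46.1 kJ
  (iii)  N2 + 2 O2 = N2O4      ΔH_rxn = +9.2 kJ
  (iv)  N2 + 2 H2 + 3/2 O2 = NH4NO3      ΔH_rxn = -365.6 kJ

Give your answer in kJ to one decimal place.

ΔH_rxn = -1125.9 kJ

(i) reversed and × 2 (N2O3 must end up as a reactant; ×2 to match 2 N2O3 in the target): (-2)·(+83.7) = -167.4 kJ
(ii) reversed and × 3 (reverse to put NH3 on the reactant side; ×3 to match 3 NH3 in the target): (-3)·(-46.1) = +138.3 kJ
(iii): not needed (N2O4 appears nowhere else).
(iv) × 3 (×3 to match 3 NH4NO3 in the target): (3)·(-365.6) = -1096.8 kJ
ΔH_rxn = (-167.4) + (+138.3) + (-1096.8) = -1125.9 kJ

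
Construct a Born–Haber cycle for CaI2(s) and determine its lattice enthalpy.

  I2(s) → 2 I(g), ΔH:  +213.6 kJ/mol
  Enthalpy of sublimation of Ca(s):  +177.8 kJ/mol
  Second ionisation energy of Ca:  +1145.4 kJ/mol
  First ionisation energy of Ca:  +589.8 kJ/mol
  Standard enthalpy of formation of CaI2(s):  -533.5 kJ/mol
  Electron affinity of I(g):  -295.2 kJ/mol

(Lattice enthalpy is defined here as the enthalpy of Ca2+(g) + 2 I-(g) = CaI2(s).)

U = -2069.7 kJ/mol

ΔHf° = 1·ΔHsub + 1·(ΣIE) + 1·D(I2) + 2·EA + U
-533.5 = 1·(+177.8) + 1·(+1735.2) + 1·(+213.6) + 2·(-295.2) + U
U = -533.5 − (+1536.2) = -2069.7 kJ/mol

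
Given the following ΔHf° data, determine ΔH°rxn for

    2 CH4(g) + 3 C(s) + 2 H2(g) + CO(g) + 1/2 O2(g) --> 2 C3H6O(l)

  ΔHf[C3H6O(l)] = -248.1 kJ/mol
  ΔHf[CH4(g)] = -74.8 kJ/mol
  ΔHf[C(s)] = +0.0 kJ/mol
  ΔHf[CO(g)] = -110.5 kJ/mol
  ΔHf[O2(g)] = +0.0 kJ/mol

ΔH°rxn = -236.1 kJ/mol

ΔH°rxn = Σ nΔHf°(products) − Σ nΔHf°(reactants).
Products: 2·(-248.1) = -496.2
Reactants: 2·(-74.8) + 3·(+0.0) + 2·(+0.0) + 1·(-110.5) + 1/2·(+0.0) = -260.1
ΔH°rxn = (-496.2) − (-260.1) = -236.1 kJ/mol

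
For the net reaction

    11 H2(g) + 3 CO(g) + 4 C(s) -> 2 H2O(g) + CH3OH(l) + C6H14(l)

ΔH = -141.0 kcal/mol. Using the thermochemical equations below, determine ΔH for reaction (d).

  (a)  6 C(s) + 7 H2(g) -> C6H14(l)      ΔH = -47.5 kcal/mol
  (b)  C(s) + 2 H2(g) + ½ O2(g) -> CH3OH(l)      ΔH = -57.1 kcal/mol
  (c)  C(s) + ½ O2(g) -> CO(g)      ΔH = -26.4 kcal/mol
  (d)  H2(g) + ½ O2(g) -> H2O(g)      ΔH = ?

(a) as written: -47.5 kcal/mol
(b) as written: -57.1 kcal/mol
(c) reversed and × 3: (-3)·(-26.4) = +79.2 kcal/mol
(d) × 2: contributes 2·x
-141.0 = (-47.5) + (-57.1) + (+79.2) + 2·x
x = (-141.0 − (-25.4)) / (2) = -57.8 kcal/mol

ΔH = -57.8 kcal/mol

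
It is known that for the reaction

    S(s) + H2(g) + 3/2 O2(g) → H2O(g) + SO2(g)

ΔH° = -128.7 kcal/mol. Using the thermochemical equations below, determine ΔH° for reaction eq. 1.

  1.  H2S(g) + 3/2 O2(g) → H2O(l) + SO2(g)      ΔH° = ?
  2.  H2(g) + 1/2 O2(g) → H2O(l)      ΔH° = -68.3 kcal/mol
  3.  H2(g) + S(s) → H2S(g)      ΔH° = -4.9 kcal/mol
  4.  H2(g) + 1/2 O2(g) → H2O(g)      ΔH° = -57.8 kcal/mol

ΔH° = -134.3 kcal/mol

eq. 1 as written (SO2(g) already on the product side): contributes x
eq. 2 reversed: +68.3 kcal/mol
eq. 3 as written (S(s) already on the reactant side): -4.9 kcal/mol
eq. 4 as written (H2O(g) already on the product side): -57.8 kcal/mol
-128.7 = (+68.3) + (-4.9) + (-57.8) + x
x = (-128.7 − (+5.6)) / (1) = -134.3 kcal/mol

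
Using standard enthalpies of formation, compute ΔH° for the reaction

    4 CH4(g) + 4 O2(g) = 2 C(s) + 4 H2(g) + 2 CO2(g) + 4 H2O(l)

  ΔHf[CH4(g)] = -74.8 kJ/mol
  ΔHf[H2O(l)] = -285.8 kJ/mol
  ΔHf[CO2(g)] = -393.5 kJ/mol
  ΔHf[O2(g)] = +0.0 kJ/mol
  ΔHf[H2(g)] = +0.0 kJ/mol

Products: 2·(+0.0) + 4·(+0.0) + 2·(-393.5) + 4·(-285.8) = -1930.2
Reactants: 4·(-74.8) + 4·(+0.0) = -299.2
ΔH° = (-1930.2) − (-299.2) = -1631.0 kJ/mol

ΔH° = -1631.0 kJ/mol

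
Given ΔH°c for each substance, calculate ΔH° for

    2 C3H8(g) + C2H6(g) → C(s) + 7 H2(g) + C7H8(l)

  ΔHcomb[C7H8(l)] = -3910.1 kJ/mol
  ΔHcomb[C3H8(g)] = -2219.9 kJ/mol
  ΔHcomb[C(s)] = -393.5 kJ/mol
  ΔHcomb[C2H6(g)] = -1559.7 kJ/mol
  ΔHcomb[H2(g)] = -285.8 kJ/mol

ΔH° = 304.7 kJ/mol

Using ΔH = Σ nΔHc°(reactants) − Σ nΔHc°(products):
= [2·(-2219.9) + 1·(-1559.7)] − [1·(-393.5) + 7·(-285.8) + 1·(-3910.1)]
= 304.7 kJ/mol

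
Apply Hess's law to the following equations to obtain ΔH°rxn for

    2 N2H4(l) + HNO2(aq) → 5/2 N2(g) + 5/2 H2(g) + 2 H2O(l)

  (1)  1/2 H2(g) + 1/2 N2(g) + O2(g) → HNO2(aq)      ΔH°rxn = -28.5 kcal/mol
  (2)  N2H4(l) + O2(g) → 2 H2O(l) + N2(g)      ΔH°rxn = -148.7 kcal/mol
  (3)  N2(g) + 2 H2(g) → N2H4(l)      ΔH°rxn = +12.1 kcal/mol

ΔH°rxn = -132.3 kcal/mol

(1) reversed (reverse to put HNO2(aq) on the reactant side): +28.5 kcal/mol
(2) as written (H2O(l) already on the product side): -148.7 kcal/mol
(3) reversed: -12.1 kcal/mol
By Hess's law, ΔH°rxn = (+28.5) + (-148.7) + (-12.1) = -132.3 kcal/mol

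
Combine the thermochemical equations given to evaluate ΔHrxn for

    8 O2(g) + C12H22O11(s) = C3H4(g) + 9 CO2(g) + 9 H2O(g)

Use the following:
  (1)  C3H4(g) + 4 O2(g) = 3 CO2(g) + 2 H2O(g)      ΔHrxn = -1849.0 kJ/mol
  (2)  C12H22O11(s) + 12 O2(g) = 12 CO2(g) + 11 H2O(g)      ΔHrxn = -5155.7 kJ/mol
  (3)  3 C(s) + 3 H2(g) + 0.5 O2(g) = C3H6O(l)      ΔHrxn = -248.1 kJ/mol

ΔHrxn = -3306.7 kJ/mol

(1) reversed (C3H4(g) must end up as a product): +1849.0 kJ/mol
(2) as written (C12H22O11(s) already on the reactant side): -5155.7 kJ/mol
(3): not needed (H2(g) appears nowhere else).
Since enthalpy is a state function, ΔHrxn = (-1)·(-1849.0) + (1)·(-5155.7) = -3306.7 kJ/mol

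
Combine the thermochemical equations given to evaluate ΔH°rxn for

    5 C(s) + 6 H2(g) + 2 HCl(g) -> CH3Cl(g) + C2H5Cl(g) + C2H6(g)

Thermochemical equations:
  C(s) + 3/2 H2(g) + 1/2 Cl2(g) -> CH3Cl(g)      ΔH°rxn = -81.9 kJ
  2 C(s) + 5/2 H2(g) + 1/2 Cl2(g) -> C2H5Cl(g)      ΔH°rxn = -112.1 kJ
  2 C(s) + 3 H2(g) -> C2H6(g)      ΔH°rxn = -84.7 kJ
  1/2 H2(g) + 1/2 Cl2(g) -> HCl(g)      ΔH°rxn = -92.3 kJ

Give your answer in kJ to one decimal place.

ΔH°rxn = -94.1 kJ

equation 1 as written (CH3Cl(g) already on the product side): -81.9 kJ
equation 2 as written (C2H5Cl(g) already on the product side): -112.1 kJ
equation 3 as written (C2H6(g) already on the product side): -84.7 kJ
equation 4 reversed and × 2 (reverse to put HCl(g) on the reactant side; ×2 to match 2 HCl(g) in the target): (-2)·(-92.3) = +184.6 kJ
ΔH°rxn = (-81.9) + (-112.1) + (-84.7) + (+184.6) = -94.1 kJ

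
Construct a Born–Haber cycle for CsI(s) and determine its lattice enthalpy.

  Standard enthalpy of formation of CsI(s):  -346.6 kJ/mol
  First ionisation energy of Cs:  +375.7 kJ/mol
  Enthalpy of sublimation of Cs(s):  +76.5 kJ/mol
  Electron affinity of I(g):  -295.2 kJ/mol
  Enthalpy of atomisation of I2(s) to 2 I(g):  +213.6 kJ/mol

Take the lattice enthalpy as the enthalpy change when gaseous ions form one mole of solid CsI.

ΔHf° = 1·ΔHsub + 1·(ΣIE) + 1/2·D(I2) + 1·EA + U
-346.6 = 1·(+76.5) + 1·(+375.7) + 1/2·(+213.6) + 1·(-295.2) + U
U = -346.6 − (+263.8) = -610.4 kJ/mol

U = -610.4 kJ/mol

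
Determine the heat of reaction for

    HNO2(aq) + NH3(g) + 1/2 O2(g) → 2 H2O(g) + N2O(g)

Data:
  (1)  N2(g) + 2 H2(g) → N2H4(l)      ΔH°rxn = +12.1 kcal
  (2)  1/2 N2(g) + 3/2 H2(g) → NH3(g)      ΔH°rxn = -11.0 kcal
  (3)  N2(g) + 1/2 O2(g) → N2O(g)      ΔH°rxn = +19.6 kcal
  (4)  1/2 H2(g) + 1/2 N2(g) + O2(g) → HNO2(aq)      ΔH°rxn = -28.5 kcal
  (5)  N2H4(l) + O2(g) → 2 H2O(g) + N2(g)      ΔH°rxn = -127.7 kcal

(1) as written: +12.1 kcal
(2) reversed: +11.0 kcal
(3) as written: +19.6 kcal
(4) reversed: +28.5 kcal
(5) as written: -127.7 kcal
Combining the equations, ΔH°rxn = (1)·(+12.1) + (-1)·(-11.0) + (1)·(+19.6) + (-1)·(-28.5) + (1)·(-127.7) = -56.5 kcal

ΔH°rxn = -56.5 kcal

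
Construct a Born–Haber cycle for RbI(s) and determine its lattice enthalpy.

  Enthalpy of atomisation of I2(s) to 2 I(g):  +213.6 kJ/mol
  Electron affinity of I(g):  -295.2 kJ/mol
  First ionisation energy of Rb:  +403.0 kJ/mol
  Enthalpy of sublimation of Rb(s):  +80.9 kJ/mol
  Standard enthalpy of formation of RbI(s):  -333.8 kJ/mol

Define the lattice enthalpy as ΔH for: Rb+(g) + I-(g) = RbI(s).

U = -629.3 kJ/mol

ΔHf° = 1·ΔHsub + 1·(ΣIE) + 1/2·D(I2) + 1·EA + U
-333.8 = 1·(+80.9) + 1·(+403.0) + 1/2·(+213.6) + 1·(-295.2) + U
U = -333.8 − (+295.5) = -629.3 kJ/mol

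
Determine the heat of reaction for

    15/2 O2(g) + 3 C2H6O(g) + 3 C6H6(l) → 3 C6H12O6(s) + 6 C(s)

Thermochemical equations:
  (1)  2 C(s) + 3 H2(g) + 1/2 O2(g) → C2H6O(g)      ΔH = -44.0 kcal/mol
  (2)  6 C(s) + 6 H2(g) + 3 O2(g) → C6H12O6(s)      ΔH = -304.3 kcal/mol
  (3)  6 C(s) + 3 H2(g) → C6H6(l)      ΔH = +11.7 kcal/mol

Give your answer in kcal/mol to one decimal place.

ΔH = -816.0 kcal/mol

(1) reversed and × 3: (-3)·(-44.0) = +132.0 kcal/mol
(2) × 3: (3)·(-304.3) = -912.9 kcal/mol
(3) reversed and × 3: (-3)·(+11.7) = -35.1 kcal/mol
Summing the manipulated equations, ΔH = (+132.0) + (-912.9) + (-35.1) = -816.0 kcal/mol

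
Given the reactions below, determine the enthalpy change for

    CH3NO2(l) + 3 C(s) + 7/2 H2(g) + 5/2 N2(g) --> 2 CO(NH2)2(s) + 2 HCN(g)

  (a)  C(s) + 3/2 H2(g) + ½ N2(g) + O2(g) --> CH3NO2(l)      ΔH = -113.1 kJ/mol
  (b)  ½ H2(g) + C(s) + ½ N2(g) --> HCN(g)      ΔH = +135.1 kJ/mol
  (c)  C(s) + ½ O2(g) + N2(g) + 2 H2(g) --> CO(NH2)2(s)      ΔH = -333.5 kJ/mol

(a) reversed: +113.1 kJ/mol
(b) × 2: (2)·(+135.1) = +270.2 kJ/mol
(c) × 2: (2)·(-333.5) = -667.0 kJ/mol
Summing the manipulated equations, ΔH = (-1)·(-113.1) + (2)·(+135.1) + (2)·(-333.5) = -283.7 kJ/mol

ΔH = -283.7 kJ/mol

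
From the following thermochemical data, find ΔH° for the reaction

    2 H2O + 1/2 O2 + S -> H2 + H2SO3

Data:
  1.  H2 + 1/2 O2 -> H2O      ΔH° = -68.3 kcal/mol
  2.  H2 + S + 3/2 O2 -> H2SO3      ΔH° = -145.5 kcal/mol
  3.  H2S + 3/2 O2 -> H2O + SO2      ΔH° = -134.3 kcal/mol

ΔH° = -8.9 kcal/mol

eq. 1 reversed and × 2: (-2)·(-68.3) = +136.6 kcal/mol
eq. 2 as written: -145.5 kcal/mol
eq. 3: not needed.
ΔH° = (-2)·(-68.3) + (1)·(-145.5) = -8.9 kcal/mol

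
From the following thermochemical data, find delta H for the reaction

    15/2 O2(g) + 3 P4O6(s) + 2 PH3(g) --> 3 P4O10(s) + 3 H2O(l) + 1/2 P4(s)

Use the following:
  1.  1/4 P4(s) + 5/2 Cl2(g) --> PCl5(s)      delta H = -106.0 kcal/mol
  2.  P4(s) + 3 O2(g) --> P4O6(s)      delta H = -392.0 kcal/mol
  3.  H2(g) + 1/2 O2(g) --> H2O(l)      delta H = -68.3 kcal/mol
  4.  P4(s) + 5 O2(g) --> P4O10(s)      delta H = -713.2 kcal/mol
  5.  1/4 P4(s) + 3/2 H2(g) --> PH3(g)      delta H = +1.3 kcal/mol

delta H = -1171.1 kcal/mol

eq. 1: not needed.
eq. 2 reversed and × 3: (-3)·(-392.0) = +1176.0 kcal/mol
eq. 3 × 3: (3)·(-68.3) = -204.9 kcal/mol
eq. 4 × 3: (3)·(-713.2) = -2139.6 kcal/mol
eq. 5 reversed and × 2: (-2)·(+1.3) = -2.6 kcal/mol
Combining the equations, delta H = (+1176.0) + (-204.9) + (-2139.6) + (-2.6) = -1171.1 kcal/mol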